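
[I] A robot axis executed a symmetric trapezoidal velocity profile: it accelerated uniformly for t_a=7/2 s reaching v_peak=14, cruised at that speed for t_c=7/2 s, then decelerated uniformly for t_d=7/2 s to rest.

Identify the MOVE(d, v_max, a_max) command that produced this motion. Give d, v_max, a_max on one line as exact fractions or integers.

d=98 v_max=14 a_max=4

a_max = 14/(7/2) = 4
d_a = ½·14·7/2 = 49/2; d_c = 14·7/2 = 49
d = 2·49/2 + 49 = 98
t_c = 7/2 > 0 ⇒ limit active, v_max = 14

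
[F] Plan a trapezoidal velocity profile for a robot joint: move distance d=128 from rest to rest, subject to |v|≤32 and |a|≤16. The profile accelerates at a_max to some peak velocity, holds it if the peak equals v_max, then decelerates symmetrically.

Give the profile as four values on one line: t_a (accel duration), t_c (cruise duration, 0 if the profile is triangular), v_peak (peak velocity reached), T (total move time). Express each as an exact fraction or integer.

(v_max)²/a_max = 32²/16 = 64
128 ≥ 64 so v_max reached
t_a = 32/16 = 2; v_peak = 32
d_cruise = 128 − 64 = 64; t_c = 64/32 = 2
T = 2·2 + 2 = 6

t_a=2 t_c=2 v_peak=32 T=6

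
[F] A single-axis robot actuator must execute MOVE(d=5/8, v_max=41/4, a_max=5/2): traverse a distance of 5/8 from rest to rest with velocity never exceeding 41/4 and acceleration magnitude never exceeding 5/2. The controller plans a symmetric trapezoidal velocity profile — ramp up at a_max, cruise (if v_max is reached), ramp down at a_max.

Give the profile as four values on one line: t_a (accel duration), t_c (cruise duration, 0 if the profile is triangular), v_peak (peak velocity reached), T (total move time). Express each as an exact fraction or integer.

(v_max)²/a_max = (41/4)²/(5/2) = 1681/40
5/8 < 1681/40 ⇒ no cruise
v_peak = √(5/8·5/2) = √(25/16) = 5/4
t_a = (5/4)/(5/2) = 1/2; t_c = 0
T = 2·1/2 = 1

t_a=1/2 t_c=0 v_peak=5/4 T=1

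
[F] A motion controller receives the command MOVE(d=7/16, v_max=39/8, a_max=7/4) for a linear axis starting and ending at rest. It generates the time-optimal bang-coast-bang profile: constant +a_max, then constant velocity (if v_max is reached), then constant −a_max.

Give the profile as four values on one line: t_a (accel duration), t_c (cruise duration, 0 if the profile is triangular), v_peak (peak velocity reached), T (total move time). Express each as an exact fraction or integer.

t_a=1/2 t_c=0 v_peak=7/8 T=1

(v_max)²/a_max = (39/8)²/(7/4) = 1521/112
7/16 < 1521/112 so t_c = 0
v_peak = √(7/16·7/4) = √(49/64) = 7/8
t_a = (7/8)/(7/4) = 1/2; t_c = 0
T = 2·1/2 = 1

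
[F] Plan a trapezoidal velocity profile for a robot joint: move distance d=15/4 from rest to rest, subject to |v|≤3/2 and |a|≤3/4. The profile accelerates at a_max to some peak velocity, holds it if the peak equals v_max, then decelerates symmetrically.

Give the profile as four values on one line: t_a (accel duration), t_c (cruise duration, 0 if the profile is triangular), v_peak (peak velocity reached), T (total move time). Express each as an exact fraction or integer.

t_a=2 t_c=1/2 v_peak=3/2 T=9/2

(v_max)²/a_max = (3/2)²/(3/4) = 3
15/4 ≥ 3 ⇒ cruise phase
t_a = (3/2)/(3/4) = 2; v_peak = 3/2
d_cruise = 15/4 − 3 = 3/4; t_c = (3/4)/(3/2) = 1/2
T = 2·2 + 1/2 = 9/2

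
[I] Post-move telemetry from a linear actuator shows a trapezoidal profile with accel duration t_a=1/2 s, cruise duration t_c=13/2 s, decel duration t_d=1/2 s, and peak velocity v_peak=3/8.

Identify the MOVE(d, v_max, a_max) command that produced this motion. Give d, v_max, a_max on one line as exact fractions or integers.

a_max = (3/8)/(1/2) = 3/4
d_a = ½·3/8·1/2 = 3/32; d_c = 3/8·13/2 = 39/16
d = 2·3/32 + 39/16 = 21/8
t_c = 13/2 > 0 ⇒ limit active, v_max = 3/8

d=21/8 v_max=3/8 a_max=3/4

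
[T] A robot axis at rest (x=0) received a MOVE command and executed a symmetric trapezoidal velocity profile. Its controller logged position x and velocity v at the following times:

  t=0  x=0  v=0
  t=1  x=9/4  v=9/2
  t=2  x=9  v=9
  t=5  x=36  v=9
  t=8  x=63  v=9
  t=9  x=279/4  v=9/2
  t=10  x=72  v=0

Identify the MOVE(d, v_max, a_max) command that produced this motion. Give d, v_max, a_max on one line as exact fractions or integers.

final state: t=10, x=72, v=0 → d = 72
a_max = (9/2−0)/(1−0) = 9/2
max v = 9 over t∈[2,8] → v_max = 9
check: 9·(2+6) = 72 ✓

d=72 v_max=9 a_max=9/2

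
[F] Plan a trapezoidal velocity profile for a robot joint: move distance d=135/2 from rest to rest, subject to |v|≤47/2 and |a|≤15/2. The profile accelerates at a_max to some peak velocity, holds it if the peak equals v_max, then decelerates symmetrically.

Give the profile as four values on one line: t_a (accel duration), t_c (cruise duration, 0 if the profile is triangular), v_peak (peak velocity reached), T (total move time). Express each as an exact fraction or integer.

t_a=3 t_c=0 v_peak=45/2 T=6

(v_max)²/a_max = (47/2)²/(15/2) = 2209/30
135/2 < 2209/30 so t_c = 0
v_peak = √(135/2·15/2) = √(2025/4) = 45/2
t_a = (45/2)/(15/2) = 3; t_c = 0
T = 2·3 = 6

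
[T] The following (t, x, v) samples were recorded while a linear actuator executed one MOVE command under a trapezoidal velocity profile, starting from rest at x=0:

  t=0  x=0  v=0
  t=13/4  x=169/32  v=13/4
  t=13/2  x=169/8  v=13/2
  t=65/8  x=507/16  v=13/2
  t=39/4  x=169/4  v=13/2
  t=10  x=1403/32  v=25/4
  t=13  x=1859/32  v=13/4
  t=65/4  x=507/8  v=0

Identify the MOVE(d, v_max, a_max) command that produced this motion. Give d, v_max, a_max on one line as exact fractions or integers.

d=507/8 v_max=13/2 a_max=1

final state: t=65/4, x=507/8, v=0 → d = 507/8
a_max = (13/4−0)/(13/4−0) = 1
max v = 13/2 over t∈[13/2,39/4] → v_max = 13/2
check: 13/2·(13/2+13/4) = 507/8 ✓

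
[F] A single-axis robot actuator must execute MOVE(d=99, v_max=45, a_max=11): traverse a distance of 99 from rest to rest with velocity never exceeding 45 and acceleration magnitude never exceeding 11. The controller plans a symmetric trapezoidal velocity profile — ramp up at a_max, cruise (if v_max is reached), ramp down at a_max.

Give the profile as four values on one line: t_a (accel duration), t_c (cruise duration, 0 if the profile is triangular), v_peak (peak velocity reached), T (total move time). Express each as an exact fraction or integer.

(v_max)²/a_max = 45²/11 = 2025/11
99 < 2025/11 → triangular
v_peak = √(99·11) = √1089 = 33
t_a = 33/11 = 3; t_c = 0
T = 2·3 = 6

t_a=3 t_c=0 v_peak=33 T=6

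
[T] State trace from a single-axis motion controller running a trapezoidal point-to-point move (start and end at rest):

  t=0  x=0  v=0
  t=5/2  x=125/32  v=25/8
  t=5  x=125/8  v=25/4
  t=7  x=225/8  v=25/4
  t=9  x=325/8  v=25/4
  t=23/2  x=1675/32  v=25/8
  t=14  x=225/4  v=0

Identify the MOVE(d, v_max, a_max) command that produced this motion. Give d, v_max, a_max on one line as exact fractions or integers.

final state: t=14, x=225/4, v=0 → d = 225/4
a_max = (25/8−0)/(5/2−0) = 5/4
max v = 25/4 over t∈[5,9] → v_max = 25/4
check: 25/4·(5+4) = 225/4 ✓

d=225/4 v_max=25/4 a_max=5/4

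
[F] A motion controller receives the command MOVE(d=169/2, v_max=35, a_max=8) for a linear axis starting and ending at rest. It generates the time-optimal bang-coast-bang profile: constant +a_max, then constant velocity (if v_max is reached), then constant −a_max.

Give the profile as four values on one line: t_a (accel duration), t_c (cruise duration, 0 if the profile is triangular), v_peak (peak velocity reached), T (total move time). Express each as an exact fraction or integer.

vₘ²/aₘ = 35²/8 = 1225/8
169/2 < 1225/8 → triangular
v_peak = √(169/2·8) = √676 = 26
t_a = 26/8 = 13/4; t_c = 0
T = 2·13/4 = 13/2

t_a=13/4 t_c=0 v_peak=26 T=13/2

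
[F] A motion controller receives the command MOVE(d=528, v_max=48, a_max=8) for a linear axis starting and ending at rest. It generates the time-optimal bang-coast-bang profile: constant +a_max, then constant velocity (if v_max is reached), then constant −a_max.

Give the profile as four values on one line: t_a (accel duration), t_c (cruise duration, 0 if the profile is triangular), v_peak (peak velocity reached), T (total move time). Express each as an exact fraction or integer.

t_a=6 t_c=5 v_peak=48 T=17

vₘ²/aₘ = 48²/8 = 288
528 ≥ 288 → trapezoidal
t_a = 48/8 = 6; v_peak = 48
d_cruise = 528 − 288 = 240; t_c = 240/48 = 5
T = 2·6 + 5 = 17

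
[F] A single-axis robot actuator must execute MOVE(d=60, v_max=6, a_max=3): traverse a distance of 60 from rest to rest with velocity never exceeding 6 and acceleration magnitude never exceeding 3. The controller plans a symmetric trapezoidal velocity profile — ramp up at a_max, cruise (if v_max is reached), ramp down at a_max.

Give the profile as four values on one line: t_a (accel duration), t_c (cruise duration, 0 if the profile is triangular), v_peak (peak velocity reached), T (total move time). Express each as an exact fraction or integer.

t_a=2 t_c=8 v_peak=6 T=12

(v_max)²/a_max = 6²/3 = 12
60 ≥ 12 so v_max reached
t_a = 6/3 = 2; v_peak = 6
d_cruise = 60 − 12 = 48; t_c = 48/6 = 8
T = 2·2 + 8 = 12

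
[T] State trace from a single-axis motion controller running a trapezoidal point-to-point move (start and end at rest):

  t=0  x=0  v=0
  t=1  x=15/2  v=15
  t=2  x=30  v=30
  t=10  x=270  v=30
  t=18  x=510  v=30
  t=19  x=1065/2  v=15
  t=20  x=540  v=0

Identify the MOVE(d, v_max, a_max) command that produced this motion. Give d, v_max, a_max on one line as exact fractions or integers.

d=540 v_max=30 a_max=15

final state: t=20, x=540, v=0 → d = 540
a_max = (15−0)/(1−0) = 15
max v = 30 over t∈[2,18] → v_max = 30
check: 30·(2+16) = 540 ✓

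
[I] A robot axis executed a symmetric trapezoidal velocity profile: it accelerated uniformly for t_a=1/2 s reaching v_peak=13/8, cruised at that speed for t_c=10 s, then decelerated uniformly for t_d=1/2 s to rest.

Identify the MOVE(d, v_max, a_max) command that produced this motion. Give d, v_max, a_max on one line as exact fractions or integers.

a_max = (13/8)/(1/2) = 13/4
d_a = ½·13/8·1/2 = 13/32; d_c = 13/8·10 = 65/4
d = 2·13/32 + 65/4 = 273/16
t_c = 10 > 0 ⇒ limit active, v_max = 13/8

d=273/16 v_max=13/8 a_max=13/4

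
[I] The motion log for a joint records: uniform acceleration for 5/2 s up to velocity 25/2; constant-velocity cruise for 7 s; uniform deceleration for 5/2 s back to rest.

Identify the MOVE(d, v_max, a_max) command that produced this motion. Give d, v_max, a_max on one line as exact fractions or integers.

a_max = (25/2)/(5/2) = 5
d_a = ½·25/2·5/2 = 125/8; d_c = 25/2·7 = 175/2
d = 2·125/8 + 175/2 = 475/4
t_c = 7 > 0 ⇒ limit active, v_max = 25/2

d=475/4 v_max=25/2 a_max=5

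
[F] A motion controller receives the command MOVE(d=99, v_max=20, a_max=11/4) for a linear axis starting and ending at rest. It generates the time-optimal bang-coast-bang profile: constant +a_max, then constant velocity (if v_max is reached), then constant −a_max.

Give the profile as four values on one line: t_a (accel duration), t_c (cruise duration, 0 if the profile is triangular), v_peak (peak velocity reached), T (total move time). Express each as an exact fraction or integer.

t_a=6 t_c=0 v_peak=33/2 T=12

v_max²/a_max = 20²/(11/4) = 1600/11
99 < 1600/11 so t_c = 0
v_peak = √(99·11/4) = √(1089/4) = 33/2
t_a = (33/2)/(11/4) = 6; t_c = 0
T = 2·6 = 12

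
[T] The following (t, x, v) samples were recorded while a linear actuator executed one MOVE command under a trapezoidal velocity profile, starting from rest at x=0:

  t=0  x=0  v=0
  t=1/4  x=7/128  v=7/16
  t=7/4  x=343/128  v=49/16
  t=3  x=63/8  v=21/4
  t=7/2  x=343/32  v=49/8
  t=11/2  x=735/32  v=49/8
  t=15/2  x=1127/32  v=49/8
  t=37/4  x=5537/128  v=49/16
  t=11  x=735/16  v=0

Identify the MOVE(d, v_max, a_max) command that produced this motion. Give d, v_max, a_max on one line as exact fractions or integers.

d=735/16 v_max=49/8 a_max=7/4

final state: t=11, x=735/16, v=0 → d = 735/16
a_max = (7/16−0)/(1/4−0) = 7/4
max v = 49/8 over t∈[7/2,15/2] → v_max = 49/8
check: 49/8·(7/2+4) = 735/16 ✓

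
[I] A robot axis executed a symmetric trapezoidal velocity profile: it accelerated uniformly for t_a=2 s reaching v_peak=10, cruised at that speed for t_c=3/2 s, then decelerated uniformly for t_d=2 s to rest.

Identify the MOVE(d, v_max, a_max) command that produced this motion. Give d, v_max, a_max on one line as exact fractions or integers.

a_max = 10/2 = 5
d_a = ½·10·2 = 10; d_c = 10·3/2 = 15
d = 2·10 + 15 = 35
t_c = 3/2 > 0 → v_max = v_peak = 10

d=35 v_max=10 a_max=5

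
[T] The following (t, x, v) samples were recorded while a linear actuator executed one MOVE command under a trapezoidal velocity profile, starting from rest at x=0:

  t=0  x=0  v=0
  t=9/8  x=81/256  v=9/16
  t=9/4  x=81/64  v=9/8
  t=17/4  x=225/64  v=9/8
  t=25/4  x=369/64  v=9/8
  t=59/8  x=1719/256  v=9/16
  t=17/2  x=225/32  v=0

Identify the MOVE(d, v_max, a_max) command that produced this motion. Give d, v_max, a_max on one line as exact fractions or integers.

final state: t=17/2, x=225/32, v=0 → d = 225/32
a_max = (9/16−0)/(9/8−0) = 1/2
max v = 9/8 over t∈[9/4,25/4] → v_max = 9/8
check: 9/8·(9/4+4) = 225/32 ✓

d=225/32 v_max=9/8 a_max=1/2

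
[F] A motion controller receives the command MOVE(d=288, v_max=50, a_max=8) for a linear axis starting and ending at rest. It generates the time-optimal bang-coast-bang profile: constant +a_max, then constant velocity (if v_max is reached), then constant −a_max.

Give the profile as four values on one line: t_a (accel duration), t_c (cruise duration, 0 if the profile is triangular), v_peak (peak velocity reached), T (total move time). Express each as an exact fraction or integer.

t_a=6 t_c=0 v_peak=48 T=12

vₘ²/aₘ = 50²/8 = 625/2
288 < 625/2 ⇒ no cruise
v_peak = √(288·8) = √2304 = 48
t_a = 48/8 = 6; t_c = 0
T = 2·6 = 12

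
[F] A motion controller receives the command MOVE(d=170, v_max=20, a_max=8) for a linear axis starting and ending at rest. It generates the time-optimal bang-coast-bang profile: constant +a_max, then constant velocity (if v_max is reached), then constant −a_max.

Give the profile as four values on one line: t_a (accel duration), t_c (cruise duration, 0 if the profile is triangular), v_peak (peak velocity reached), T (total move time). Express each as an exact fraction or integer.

t_a=5/2 t_c=6 v_peak=20 T=11

(v_max)²/a_max = 20²/8 = 50
170 ≥ 50 so v_max reached
t_a = 20/8 = 5/2; v_peak = 20
d_cruise = 170 − 50 = 120; t_c = 120/20 = 6
T = 2·5/2 + 6 = 11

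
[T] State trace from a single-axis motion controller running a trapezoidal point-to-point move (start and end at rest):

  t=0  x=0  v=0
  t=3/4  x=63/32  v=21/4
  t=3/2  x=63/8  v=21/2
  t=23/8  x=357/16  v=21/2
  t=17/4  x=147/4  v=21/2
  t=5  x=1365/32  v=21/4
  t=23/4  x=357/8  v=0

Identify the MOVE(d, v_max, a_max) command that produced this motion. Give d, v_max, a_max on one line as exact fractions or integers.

final state: t=23/4, x=357/8, v=0 → d = 357/8
a_max = (21/4−0)/(3/4−0) = 7
max v = 21/2 over t∈[3/2,17/4] → v_max = 21/2
check: 21/2·(3/2+11/4) = 357/8 ✓

d=357/8 v_max=21/2 a_max=7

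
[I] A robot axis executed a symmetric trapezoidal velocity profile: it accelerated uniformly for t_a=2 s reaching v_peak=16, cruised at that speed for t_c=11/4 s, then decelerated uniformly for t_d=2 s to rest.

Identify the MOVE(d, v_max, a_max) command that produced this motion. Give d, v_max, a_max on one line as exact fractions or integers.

a_max = 16/2 = 8
d_a = ½·16·2 = 16; d_c = 16·11/4 = 44
d = 2·16 + 44 = 76
t_c = 11/4 > 0 so v_max = 16

d=76 v_max=16 a_max=8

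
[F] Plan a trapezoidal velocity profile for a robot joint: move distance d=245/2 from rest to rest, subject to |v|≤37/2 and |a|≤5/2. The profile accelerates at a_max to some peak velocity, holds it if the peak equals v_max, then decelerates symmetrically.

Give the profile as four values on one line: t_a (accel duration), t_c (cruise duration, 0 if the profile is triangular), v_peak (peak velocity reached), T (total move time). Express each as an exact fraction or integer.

t_a=7 t_c=0 v_peak=35/2 T=14

(v_max)²/a_max = (37/2)²/(5/2) = 1369/10
245/2 < 1369/10 so t_c = 0
v_peak = √(245/2·5/2) = √(1225/4) = 35/2
t_a = (35/2)/(5/2) = 7; t_c = 0
T = 2·7 = 14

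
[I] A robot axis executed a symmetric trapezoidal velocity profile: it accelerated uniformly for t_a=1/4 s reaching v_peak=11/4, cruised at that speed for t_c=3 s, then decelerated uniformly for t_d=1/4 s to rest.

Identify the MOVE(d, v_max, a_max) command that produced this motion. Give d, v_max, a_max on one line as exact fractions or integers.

d=143/16 v_max=11/4 a_max=11

a_max = (11/4)/(1/4) = 11
d_a = ½·11/4·1/4 = 11/32; d_c = 11/4·3 = 33/4
d = 2·11/32 + 33/4 = 143/16
t_c = 3 > 0 ⇒ limit active, v_max = 11/4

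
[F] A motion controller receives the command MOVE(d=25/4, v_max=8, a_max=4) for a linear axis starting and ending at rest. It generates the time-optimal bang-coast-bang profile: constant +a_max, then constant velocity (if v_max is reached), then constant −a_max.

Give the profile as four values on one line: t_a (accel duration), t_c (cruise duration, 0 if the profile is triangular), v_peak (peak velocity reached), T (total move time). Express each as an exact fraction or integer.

t_a=5/4 t_c=0 v_peak=5 T=5/2

v_max²/a_max = 8²/4 = 16
25/4 < 16 so t_c = 0
v_peak = √(25/4·4) = √25 = 5
t_a = 5/4; t_c = 0
T = 2·5/4 = 5/2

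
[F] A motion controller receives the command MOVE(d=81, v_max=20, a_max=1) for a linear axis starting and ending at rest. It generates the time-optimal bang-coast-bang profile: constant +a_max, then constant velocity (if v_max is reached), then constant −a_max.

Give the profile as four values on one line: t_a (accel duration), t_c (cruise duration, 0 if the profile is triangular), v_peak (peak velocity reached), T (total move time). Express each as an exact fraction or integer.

(v_max)²/a_max = 20²/1 = 400
81 < 400 → triangular
v_peak = √(81·1) = √81 = 9
t_a = 9/1 = 9; t_c = 0
T = 2·9 = 18

t_a=9 t_c=0 v_peak=9 T=18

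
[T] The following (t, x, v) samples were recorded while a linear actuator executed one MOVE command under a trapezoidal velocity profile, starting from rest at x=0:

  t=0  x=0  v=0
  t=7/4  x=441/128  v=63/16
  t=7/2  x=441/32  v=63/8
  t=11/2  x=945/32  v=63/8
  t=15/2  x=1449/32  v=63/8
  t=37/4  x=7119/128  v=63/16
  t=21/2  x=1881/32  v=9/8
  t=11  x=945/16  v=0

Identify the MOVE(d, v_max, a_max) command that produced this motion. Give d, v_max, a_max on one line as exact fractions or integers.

d=945/16 v_max=63/8 a_max=9/4

final state: t=11, x=945/16, v=0 → d = 945/16
a_max = (63/16−0)/(7/4−0) = 9/4
max v = 63/8 over t∈[7/2,15/2] → v_max = 63/8
check: 63/8·(7/2+4) = 945/16 ✓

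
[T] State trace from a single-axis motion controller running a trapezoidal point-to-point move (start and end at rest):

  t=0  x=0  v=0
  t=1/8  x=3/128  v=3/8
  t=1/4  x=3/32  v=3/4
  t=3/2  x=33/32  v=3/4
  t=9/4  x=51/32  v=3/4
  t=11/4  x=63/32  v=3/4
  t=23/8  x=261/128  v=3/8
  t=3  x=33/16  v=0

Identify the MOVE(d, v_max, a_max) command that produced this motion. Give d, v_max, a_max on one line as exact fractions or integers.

d=33/16 v_max=3/4 a_max=3

final state: t=3, x=33/16, v=0 → d = 33/16
a_max = (3/8−0)/(1/8−0) = 3
max v = 3/4 over t∈[1/4,11/4] → v_max = 3/4
check: 3/4·(1/4+5/2) = 33/16 ✓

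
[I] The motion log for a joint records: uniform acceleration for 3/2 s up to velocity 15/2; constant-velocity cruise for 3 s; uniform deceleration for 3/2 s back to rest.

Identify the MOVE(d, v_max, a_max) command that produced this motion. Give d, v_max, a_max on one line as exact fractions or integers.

d=135/4 v_max=15/2 a_max=5

a_max = (15/2)/(3/2) = 5
d_a = ½·15/2·3/2 = 45/8; d_c = 15/2·3 = 45/2
d = 2·45/8 + 45/2 = 135/4
t_c = 3 > 0 → v_max = v_peak = 15/2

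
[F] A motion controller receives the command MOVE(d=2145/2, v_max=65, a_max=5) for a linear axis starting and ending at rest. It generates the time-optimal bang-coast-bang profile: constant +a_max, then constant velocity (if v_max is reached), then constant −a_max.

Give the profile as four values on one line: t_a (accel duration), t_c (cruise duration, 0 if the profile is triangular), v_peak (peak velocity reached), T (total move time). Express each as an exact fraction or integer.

v_max²/a_max = 65²/5 = 845
2145/2 ≥ 845 so v_max reached
t_a = 65/5 = 13; v_peak = 65
d_cruise = 2145/2 − 845 = 455/2; t_c = (455/2)/65 = 7/2
T = 2·13 + 7/2 = 59/2

t_a=13 t_c=7/2 v_peak=65 T=59/2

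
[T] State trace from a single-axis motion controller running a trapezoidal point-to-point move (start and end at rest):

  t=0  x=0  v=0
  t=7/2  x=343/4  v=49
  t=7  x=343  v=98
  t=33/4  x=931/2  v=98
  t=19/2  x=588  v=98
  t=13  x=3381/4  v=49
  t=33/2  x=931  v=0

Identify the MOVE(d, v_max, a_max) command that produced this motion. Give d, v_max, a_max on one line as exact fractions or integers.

final state: t=33/2, x=931, v=0 → d = 931
a_max = (49−0)/(7/2−0) = 14
max v = 98 over t∈[7,19/2] → v_max = 98
check: 98·(7+5/2) = 931 ✓

d=931 v_max=98 a_max=14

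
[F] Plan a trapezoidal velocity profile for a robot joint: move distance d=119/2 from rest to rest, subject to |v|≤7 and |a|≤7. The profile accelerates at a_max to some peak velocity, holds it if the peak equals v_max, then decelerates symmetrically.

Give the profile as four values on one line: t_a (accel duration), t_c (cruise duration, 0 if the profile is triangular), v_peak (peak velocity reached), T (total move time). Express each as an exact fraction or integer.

t_a=1 t_c=15/2 v_peak=7 T=19/2

(v_max)²/a_max = 7²/7 = 7
119/2 ≥ 7 → trapezoidal
t_a = 7/7 = 1; v_peak = 7
d_cruise = 119/2 − 7 = 105/2; t_c = (105/2)/7 = 15/2
T = 2·1 + 15/2 = 19/2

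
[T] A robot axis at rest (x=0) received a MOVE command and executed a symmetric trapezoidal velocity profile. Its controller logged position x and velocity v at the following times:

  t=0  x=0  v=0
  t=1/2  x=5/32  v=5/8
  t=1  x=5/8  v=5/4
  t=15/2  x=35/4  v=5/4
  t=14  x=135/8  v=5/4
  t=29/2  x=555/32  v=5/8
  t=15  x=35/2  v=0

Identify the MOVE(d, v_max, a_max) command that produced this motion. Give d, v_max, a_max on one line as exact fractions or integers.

d=35/2 v_max=5/4 a_max=5/4

final state: t=15, x=35/2, v=0 → d = 35/2
a_max = (5/8−0)/(1/2−0) = 5/4
max v = 5/4 over t∈[1,14] → v_max = 5/4
check: 5/4·(1+13) = 35/2 ✓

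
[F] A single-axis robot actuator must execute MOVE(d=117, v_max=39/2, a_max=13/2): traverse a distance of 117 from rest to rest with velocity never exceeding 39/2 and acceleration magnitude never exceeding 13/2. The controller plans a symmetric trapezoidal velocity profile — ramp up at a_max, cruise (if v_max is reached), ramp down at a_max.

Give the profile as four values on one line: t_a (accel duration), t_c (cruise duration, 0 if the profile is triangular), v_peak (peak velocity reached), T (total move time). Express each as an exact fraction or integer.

t_a=3 t_c=3 v_peak=39/2 T=9

(v_max)²/a_max = (39/2)²/(13/2) = 117/2
117 ≥ 117/2 so v_max reached
t_a = (39/2)/(13/2) = 3; v_peak = 39/2
d_cruise = 117 − 117/2 = 117/2; t_c = (117/2)/(39/2) = 3
T = 2·3 + 3 = 9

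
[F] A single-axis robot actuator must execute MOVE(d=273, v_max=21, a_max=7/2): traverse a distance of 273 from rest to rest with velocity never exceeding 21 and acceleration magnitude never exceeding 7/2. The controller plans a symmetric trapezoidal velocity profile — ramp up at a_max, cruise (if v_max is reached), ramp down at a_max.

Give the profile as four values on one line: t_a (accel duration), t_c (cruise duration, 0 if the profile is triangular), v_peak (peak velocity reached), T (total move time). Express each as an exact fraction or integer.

t_a=6 t_c=7 v_peak=21 T=19

vₘ²/aₘ = 21²/(7/2) = 126
273 ≥ 126 → trapezoidal
t_a = 21/(7/2) = 6; v_peak = 21
d_cruise = 273 − 126 = 147; t_c = 147/21 = 7
T = 2·6 + 7 = 19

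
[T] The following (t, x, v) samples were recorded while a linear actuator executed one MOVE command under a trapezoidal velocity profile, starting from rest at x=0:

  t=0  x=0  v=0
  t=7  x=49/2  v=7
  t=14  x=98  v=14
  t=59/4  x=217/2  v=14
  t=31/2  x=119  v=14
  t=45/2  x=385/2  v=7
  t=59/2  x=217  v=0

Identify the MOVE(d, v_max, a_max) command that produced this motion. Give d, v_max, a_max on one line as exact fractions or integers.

d=217 v_max=14 a_max=1

final state: t=59/2, x=217, v=0 → d = 217
a_max = (7−0)/(7−0) = 1
max v = 14 over t∈[14,31/2] → v_max = 14
check: 14·(14+3/2) = 217 ✓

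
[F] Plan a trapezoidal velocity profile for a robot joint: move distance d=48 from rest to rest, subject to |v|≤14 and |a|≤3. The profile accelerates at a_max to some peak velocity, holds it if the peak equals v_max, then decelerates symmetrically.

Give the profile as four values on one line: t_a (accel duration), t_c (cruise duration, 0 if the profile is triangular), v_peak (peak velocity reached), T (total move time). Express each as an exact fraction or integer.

t_a=4 t_c=0 v_peak=12 T=8

vₘ²/aₘ = 14²/3 = 196/3
48 < 196/3 so t_c = 0
v_peak = √(48·3) = √144 = 12
t_a = 12/3 = 4; t_c = 0
T = 2·4 = 8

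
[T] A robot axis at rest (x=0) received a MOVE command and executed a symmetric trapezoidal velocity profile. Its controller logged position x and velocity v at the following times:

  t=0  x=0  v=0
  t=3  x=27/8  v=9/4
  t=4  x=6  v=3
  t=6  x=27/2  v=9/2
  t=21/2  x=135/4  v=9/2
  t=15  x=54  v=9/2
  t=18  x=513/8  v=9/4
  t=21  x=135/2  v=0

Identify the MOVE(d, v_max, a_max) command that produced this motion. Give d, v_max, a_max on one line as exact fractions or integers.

final state: t=21, x=135/2, v=0 → d = 135/2
a_max = (9/4−0)/(3−0) = 3/4
max v = 9/2 over t∈[6,15] → v_max = 9/2
check: 9/2·(6+9) = 135/2 ✓

d=135/2 v_max=9/2 a_max=3/4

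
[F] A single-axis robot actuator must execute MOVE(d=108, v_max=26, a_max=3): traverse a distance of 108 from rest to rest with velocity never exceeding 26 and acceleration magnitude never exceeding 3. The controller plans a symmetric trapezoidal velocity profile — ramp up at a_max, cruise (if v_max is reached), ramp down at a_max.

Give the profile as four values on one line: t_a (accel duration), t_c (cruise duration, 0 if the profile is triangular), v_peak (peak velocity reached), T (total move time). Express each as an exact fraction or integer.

t_a=6 t_c=0 v_peak=18 T=12

(v_max)²/a_max = 26²/3 = 676/3
108 < 676/3 ⇒ no cruise
v_peak = √(108·3) = √324 = 18
t_a = 18/3 = 6; t_c = 0
T = 2·6 = 12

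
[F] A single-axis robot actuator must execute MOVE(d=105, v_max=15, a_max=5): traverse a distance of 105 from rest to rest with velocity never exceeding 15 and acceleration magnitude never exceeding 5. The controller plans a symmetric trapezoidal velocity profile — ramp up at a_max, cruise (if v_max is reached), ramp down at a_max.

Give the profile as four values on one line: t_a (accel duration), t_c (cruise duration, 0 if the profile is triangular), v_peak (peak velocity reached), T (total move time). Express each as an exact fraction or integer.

t_a=3 t_c=4 v_peak=15 T=10

vₘ²/aₘ = 15²/5 = 45
105 ≥ 45 so v_max reached
t_a = 15/5 = 3; v_peak = 15
d_cruise = 105 − 45 = 60; t_c = 60/15 = 4
T = 2·3 + 4 = 10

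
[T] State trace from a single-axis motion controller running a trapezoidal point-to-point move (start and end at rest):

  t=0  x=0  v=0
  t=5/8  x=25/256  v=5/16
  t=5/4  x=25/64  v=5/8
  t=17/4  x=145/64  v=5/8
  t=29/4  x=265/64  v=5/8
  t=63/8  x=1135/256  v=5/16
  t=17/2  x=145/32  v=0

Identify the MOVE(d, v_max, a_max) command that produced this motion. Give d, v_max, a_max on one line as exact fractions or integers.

final state: t=17/2, x=145/32, v=0 → d = 145/32
a_max = (5/16−0)/(5/8−0) = 1/2
max v = 5/8 over t∈[5/4,29/4] → v_max = 5/8
check: 5/8·(5/4+6) = 145/32 ✓

d=145/32 v_max=5/8 a_max=1/2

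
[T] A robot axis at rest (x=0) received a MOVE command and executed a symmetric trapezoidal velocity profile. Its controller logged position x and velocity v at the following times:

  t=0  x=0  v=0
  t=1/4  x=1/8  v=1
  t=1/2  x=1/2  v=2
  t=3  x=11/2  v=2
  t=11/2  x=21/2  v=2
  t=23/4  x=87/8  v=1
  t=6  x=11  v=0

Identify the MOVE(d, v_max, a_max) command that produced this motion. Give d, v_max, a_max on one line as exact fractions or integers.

d=11 v_max=2 a_max=4

final state: t=6, x=11, v=0 → d = 11
a_max = (1−0)/(1/4−0) = 4
max v = 2 over t∈[1/2,11/2] → v_max = 2
check: 2·(1/2+5) = 11 ✓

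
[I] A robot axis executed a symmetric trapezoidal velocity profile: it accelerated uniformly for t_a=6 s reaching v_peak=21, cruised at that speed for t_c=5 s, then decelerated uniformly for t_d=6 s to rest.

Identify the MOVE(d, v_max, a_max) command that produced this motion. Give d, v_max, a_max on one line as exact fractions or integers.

a_max = 21/6 = 7/2
d_a = ½·21·6 = 63; d_c = 21·5 = 105
d = 2·63 + 105 = 231
t_c = 5 > 0 so v_max = 21

d=231 v_max=21 a_max=7/2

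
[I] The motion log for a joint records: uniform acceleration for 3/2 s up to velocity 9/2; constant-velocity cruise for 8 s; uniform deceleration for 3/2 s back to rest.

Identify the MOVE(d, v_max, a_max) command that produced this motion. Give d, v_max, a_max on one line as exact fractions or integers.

d=171/4 v_max=9/2 a_max=3

a_max = (9/2)/(3/2) = 3
d_a = ½·9/2·3/2 = 27/8; d_c = 9/2·8 = 36
d = 2·27/8 + 36 = 171/4
t_c = 8 > 0 → v_max = v_peak = 9/2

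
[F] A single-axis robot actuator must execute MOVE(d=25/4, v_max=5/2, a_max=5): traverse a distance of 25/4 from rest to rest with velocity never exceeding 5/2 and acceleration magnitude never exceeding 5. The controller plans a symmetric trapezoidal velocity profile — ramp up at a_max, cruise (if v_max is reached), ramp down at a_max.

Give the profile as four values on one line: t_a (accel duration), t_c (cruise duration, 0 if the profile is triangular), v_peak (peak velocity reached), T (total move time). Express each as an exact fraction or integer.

v_max²/a_max = (5/2)²/5 = 5/4
25/4 ≥ 5/4 so v_max reached
t_a = (5/2)/5 = 1/2; v_peak = 5/2
d_cruise = 25/4 − 5/4 = 5; t_c = 5/(5/2) = 2
T = 2·1/2 + 2 = 3

t_a=1/2 t_c=2 v_peak=5/2 T=3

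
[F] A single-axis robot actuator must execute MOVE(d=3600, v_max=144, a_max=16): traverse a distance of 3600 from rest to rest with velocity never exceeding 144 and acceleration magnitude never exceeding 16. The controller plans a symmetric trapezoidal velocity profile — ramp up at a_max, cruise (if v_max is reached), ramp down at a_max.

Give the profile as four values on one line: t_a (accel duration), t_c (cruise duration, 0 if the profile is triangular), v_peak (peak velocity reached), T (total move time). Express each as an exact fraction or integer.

vₘ²/aₘ = 144²/16 = 1296
3600 ≥ 1296 ⇒ cruise phase
t_a = 144/16 = 9; v_peak = 144
d_cruise = 3600 − 1296 = 2304; t_c = 2304/144 = 16
T = 2·9 + 16 = 34

t_a=9 t_c=16 v_peak=144 T=34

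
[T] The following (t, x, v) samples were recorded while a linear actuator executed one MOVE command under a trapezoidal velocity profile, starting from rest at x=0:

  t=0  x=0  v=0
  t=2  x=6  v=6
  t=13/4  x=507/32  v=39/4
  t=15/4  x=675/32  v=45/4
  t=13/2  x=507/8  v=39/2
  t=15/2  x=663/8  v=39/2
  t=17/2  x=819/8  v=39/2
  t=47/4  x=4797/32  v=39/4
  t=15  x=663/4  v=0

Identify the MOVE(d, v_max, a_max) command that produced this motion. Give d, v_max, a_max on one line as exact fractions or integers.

final state: t=15, x=663/4, v=0 → d = 663/4
a_max = (6−0)/(2−0) = 3
max v = 39/2 over t∈[13/2,17/2] → v_max = 39/2
check: 39/2·(13/2+2) = 663/4 ✓

d=663/4 v_max=39/2 a_max=3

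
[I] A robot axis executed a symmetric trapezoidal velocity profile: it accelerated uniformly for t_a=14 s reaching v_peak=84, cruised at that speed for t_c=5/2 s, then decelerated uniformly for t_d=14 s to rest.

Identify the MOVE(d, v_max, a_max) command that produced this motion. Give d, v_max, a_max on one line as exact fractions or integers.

a_max = 84/14 = 6
d_a = ½·84·14 = 588; d_c = 84·5/2 = 210
d = 2·588 + 210 = 1386
t_c = 5/2 > 0 → v_max = v_peak = 84

d=1386 v_max=84 a_max=6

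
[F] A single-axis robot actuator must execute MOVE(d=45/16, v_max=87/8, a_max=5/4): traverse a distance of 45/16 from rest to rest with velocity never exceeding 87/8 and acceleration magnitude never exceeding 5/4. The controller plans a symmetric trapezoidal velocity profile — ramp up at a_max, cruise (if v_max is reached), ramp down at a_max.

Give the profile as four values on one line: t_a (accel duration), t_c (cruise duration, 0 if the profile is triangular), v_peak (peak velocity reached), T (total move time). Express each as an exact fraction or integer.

vₘ²/aₘ = (87/8)²/(5/4) = 7569/80
45/16 < 7569/80 so t_c = 0
v_peak = √(45/16·5/4) = √(225/64) = 15/8
t_a = (15/8)/(5/4) = 3/2; t_c = 0
T = 2·3/2 = 3

t_a=3/2 t_c=0 v_peak=15/8 T=3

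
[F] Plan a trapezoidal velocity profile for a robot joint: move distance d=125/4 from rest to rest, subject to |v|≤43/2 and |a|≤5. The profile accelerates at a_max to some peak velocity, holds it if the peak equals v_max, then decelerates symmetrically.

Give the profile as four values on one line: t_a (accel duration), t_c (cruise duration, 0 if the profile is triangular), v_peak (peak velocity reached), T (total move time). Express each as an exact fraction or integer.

t_a=5/2 t_c=0 v_peak=25/2 T=5

(v_max)²/a_max = (43/2)²/5 = 1849/20
125/4 < 1849/20 ⇒ no cruise
v_peak = √(125/4·5) = √(625/4) = 25/2
t_a = (25/2)/5 = 5/2; t_c = 0
T = 2·5/2 = 5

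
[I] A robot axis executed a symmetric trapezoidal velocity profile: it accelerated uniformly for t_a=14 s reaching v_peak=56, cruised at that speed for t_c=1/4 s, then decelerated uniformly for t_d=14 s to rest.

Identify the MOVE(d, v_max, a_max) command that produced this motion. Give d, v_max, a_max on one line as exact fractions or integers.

d=798 v_max=56 a_max=4

a_max = 56/14 = 4
d_a = ½·56·14 = 392; d_c = 56·1/4 = 14
d = 2·392 + 14 = 798
t_c = 1/4 > 0 so v_max = 56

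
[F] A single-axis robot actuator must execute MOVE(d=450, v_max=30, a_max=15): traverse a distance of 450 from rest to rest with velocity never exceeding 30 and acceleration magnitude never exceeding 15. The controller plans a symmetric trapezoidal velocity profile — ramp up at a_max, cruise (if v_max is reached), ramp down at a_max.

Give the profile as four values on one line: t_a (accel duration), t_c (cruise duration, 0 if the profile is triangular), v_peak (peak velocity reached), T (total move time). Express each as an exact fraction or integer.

v_max²/a_max = 30²/15 = 60
450 ≥ 60 so v_max reached
t_a = 30/15 = 2; v_peak = 30
d_cruise = 450 − 60 = 390; t_c = 390/30 = 13
T = 2·2 + 13 = 17

t_a=2 t_c=13 v_peak=30 T=17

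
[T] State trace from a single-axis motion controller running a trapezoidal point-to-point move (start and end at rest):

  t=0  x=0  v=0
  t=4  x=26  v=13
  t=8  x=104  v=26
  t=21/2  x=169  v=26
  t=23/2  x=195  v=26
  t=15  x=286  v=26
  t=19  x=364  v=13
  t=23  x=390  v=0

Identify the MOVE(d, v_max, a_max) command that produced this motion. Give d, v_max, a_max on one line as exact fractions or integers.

final state: t=23, x=390, v=0 → d = 390
a_max = (13−0)/(4−0) = 13/4
max v = 26 over t∈[8,15] → v_max = 26
check: 26·(8+7) = 390 ✓

d=390 v_max=26 a_max=13/4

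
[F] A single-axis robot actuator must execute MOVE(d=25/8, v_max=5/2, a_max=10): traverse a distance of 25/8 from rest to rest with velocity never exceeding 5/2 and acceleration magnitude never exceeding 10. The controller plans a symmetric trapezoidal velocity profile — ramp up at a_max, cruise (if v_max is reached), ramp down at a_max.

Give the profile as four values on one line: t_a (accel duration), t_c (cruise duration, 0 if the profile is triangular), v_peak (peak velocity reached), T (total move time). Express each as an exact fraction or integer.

vₘ²/aₘ = (5/2)²/10 = 5/8
25/8 ≥ 5/8 ⇒ cruise phase
t_a = (5/2)/10 = 1/4; v_peak = 5/2
d_cruise = 25/8 − 5/8 = 5/2; t_c = (5/2)/(5/2) = 1
T = 2·1/4 + 1 = 3/2

t_a=1/4 t_c=1 v_peak=5/2 T=3/2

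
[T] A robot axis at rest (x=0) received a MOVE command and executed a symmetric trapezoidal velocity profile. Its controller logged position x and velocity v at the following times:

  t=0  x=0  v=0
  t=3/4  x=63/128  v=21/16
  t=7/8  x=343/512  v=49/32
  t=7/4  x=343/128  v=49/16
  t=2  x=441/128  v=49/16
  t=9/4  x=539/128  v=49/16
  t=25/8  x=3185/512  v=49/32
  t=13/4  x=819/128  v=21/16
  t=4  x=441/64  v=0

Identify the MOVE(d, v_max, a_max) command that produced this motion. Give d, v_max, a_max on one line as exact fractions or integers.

final state: t=4, x=441/64, v=0 → d = 441/64
a_max = (21/16−0)/(3/4−0) = 7/4
max v = 49/16 over t∈[7/4,9/4] → v_max = 49/16
check: 49/16·(7/4+1/2) = 441/64 ✓

d=441/64 v_max=49/16 a_max=7/4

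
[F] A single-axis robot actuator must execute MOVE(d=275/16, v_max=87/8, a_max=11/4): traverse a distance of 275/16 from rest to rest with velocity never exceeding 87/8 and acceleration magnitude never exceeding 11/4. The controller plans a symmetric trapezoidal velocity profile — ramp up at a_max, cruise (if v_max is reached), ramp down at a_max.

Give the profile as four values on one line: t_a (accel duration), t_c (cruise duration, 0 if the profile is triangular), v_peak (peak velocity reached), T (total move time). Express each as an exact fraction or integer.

(v_max)²/a_max = (87/8)²/(11/4) = 7569/176
275/16 < 7569/176 so t_c = 0
v_peak = √(275/16·11/4) = √(3025/64) = 55/8
t_a = (55/8)/(11/4) = 5/2; t_c = 0
T = 2·5/2 = 5

t_a=5/2 t_c=0 v_peak=55/8 T=5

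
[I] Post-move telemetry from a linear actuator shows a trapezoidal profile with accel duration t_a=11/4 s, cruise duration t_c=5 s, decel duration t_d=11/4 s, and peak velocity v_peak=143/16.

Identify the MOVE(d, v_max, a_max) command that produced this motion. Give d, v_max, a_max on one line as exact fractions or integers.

a_max = (143/16)/(11/4) = 13/4
d_a = ½·143/16·11/4 = 1573/128; d_c = 143/16·5 = 715/16
d = 2·1573/128 + 715/16 = 4433/64
t_c = 5 > 0 → v_max = v_peak = 143/16

d=4433/64 v_max=143/16 a_max=13/4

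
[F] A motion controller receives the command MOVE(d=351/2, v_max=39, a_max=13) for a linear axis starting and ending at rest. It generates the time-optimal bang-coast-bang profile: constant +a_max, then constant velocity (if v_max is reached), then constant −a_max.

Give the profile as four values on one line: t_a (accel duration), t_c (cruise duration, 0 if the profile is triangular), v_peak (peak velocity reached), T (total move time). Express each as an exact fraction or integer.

v_max²/a_max = 39²/13 = 117
351/2 ≥ 117 → trapezoidal
t_a = 39/13 = 3; v_peak = 39
d_cruise = 351/2 − 117 = 117/2; t_c = (117/2)/39 = 3/2
T = 2·3 + 3/2 = 15/2

t_a=3 t_c=3/2 v_peak=39 T=15/2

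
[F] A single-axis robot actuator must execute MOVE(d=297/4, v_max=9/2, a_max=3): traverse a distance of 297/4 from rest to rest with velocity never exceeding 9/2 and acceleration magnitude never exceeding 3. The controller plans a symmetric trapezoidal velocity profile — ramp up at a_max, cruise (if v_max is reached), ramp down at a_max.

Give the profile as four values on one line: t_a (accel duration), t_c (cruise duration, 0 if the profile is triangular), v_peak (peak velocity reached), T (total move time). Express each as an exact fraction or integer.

vₘ²/aₘ = (9/2)²/3 = 27/4
297/4 ≥ 27/4 ⇒ cruise phase
t_a = (9/2)/3 = 3/2; v_peak = 9/2
d_cruise = 297/4 − 27/4 = 135/2; t_c = (135/2)/(9/2) = 15
T = 2·3/2 + 15 = 18

t_a=3/2 t_c=15 v_peak=9/2 T=18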